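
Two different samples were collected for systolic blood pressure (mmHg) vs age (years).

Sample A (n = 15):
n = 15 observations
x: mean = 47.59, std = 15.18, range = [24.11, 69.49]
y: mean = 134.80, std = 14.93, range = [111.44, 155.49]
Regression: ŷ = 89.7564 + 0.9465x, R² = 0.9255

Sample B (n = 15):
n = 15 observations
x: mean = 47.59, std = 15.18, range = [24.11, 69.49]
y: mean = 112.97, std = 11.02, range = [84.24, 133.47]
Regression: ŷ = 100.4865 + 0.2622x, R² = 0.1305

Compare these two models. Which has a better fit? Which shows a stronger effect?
Model A has the better fit (R² = 0.9255 vs 0.1305). Model A shows the stronger effect (|β₁| = 0.9465 vs 0.2622).

Model Comparison:

Fit — compare R²:
- Model A: R² = 0.9255 → 92.55% of variance in blood pressure explained
- Model B: R² = 0.1305 → 13.05% of variance in blood pressure explained
- 0.9255 > 0.1305 → Model A has the better fit

Effect size (slope magnitude):
- Model A: β₁ = 0.9465 → predicted blood pressure rises 0.9465 mmHg per additional year of age
- Model B: β₁ = 0.2622 → predicted blood pressure rises 0.2622 mmHg per additional year of age
- |0.9465| > |0.2622| → Model A shows the stronger marginal effect

Note: A better fit (higher R²) doesn't necessarily mean a more important relationship.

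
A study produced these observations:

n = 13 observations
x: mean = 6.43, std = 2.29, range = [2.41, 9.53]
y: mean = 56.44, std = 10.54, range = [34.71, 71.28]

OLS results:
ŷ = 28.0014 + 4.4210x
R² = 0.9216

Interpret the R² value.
About 92.16% of the variability in y is accounted for by the regression on x (R² = 0.9216) — a strong linear fit.

The coefficient of determination R² is the fraction of the total variation in y that the fitted line accounts for.

Here R² = 0.9216:
- Explained: 92.16% of the variation in y
- Unexplained (residual): 100% − 92.16% = 7.84%
- Rule of thumb (below 0.3 weak; 0.3 to below 0.7 moderate; 0.7 and above strong) → strong

Note: R² says nothing about causation, and a high R² does not by itself mean the linear form is appropriate — check the residuals.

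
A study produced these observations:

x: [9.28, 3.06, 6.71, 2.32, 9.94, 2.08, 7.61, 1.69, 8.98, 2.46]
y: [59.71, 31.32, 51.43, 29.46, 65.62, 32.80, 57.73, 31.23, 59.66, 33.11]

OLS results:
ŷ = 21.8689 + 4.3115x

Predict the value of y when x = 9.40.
ŷ = 62.3970

To predict y for x = 9.40, substitute into the regression equation:

ŷ = 21.8689 + 4.3115 × 9.40
ŷ = 21.8689 + 40.5281
ŷ = 62.3970

This is a point prediction; actual observations scatter around it by roughly the residual standard deviation.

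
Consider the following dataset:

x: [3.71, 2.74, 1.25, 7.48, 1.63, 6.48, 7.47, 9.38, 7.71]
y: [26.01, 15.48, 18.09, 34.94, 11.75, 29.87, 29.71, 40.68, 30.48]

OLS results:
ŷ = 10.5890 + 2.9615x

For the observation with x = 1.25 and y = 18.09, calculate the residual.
Residual = 3.7991

The residual is the difference between the actual value and the predicted value:

Residual = y - ŷ

Step 1: Calculate predicted value
ŷ = 10.5890 + 2.9615 × 1.25
ŷ = 14.2909

Step 2: Calculate residual
Residual = 18.09 - 14.2909
Residual = 3.7991

Interpretation: the model underestimates the actual value by 3.7991 at this point (positive residual → observation lies above the fitted line).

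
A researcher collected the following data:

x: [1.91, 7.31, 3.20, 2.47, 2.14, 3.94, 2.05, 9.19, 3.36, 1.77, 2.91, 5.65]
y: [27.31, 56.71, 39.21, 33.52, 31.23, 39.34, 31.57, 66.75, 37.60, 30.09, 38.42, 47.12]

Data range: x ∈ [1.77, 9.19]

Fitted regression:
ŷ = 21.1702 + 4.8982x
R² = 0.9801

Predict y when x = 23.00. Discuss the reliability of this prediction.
ŷ = 133.8288 (extrapolation — x = 23.00 lies outside [1.77, 9.19], so reliability is low).

Prediction calculation:
ŷ = 21.1702 + 4.8982 × 23.00
ŷ = 133.8288

Reliability:
- Data range: x ∈ [1.77, 9.19]
- Prediction point: x = 23.00 is 13.81 units above the observed range → this is EXTRAPOLATION, not interpolation

Why that matters here:
- The standard error of prediction grows with (x − x̄)², and x = 23.00 is far from x̄ = 3.82
- Real relationships often flatten, saturate, or turn nonlinear at extremes
- R² describes fit only over the sampled x values; it says nothing about behaviour beyond them

The R² = 0.9801 only validates the fit within [1.77, 9.19]; treat ŷ = 133.8288 with caution.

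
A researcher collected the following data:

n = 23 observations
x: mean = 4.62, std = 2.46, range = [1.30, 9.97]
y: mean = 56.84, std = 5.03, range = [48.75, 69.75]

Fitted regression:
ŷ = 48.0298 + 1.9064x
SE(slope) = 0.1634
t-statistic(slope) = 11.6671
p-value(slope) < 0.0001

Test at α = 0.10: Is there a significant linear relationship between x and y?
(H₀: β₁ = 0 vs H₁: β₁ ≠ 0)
p-value < 0.0001 < α = 0.10, so we reject H₀. The relationship is significant.

Hypothesis test for the slope coefficient:

H₀: β₁ = 0 (no linear relationship)
H₁: β₁ ≠ 0 (linear relationship exists)

Test statistic: t = β̂₁ / SE(β̂₁) = 1.9064 / 0.1634 = 11.6671

p < 0.0001: how often a slope estimate this far from 0 (in SE units) would arise by chance if β₁ were truly 0.

Decision rule: reject H₀ if p-value < α.
p-value < 0.0001 < α = 0.10 → reject H₀.

Conclusion: the linear association between x and y is significant at the 10% level.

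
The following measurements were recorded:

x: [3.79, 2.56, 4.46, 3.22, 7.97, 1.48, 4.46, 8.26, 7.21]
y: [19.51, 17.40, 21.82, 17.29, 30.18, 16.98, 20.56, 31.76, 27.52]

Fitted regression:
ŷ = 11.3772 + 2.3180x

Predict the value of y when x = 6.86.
ŷ = 27.2787

x = 6.86 lies inside the observed range [1.48, 8.26], so the fitted equation applies directly:

ŷ = 11.3772 + 2.3180 × 6.86
ŷ = 11.3772 + 15.9015
ŷ = 27.2787

This is a point prediction; actual observations scatter around it by roughly the residual standard deviation.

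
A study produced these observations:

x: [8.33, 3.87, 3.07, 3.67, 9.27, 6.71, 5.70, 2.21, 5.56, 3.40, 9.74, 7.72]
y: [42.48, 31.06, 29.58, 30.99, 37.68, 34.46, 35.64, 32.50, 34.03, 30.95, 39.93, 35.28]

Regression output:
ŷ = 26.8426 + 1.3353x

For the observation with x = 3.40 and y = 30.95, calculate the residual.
Residual = -0.4326

The residual is the difference between the actual value and the predicted value:

Residual = y - ŷ

Step 1: Calculate predicted value
ŷ = 26.8426 + 1.3353 × 3.40
ŷ = 31.3826

Step 2: Calculate residual
Residual = 30.95 - 31.3826
Residual = -0.4326

Sign check: y < ŷ, so the point is below the line and the fit overestimates here.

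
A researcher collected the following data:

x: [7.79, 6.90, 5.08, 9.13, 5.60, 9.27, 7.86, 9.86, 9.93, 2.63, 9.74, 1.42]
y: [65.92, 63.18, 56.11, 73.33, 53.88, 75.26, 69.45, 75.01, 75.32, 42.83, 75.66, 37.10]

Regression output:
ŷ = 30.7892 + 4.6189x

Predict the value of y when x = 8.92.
ŷ = 71.9898

x = 8.92 lies inside the observed range [1.42, 9.93], so the fitted equation applies directly:

ŷ = 30.7892 + 4.6189 × 8.92
ŷ = 30.7892 + 41.2006
ŷ = 71.9898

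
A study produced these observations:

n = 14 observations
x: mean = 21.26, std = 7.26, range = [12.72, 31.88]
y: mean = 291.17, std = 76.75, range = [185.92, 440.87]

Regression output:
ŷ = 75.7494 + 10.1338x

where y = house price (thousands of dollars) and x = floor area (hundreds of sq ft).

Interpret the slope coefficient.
An increase of one hundred sq ft in floor area is associated with a 10.1338 thousand dollars increase in predicted house price.

β₁ = 10.1338 is the change in predicted house price (thousand dollars) per additional hundred sq ft of floor area.

Interpretation:
- Floor area up by 1 hundred sq ft → predicted house price increases by 10.1338 thousand dollars
- This is a linear approximation: the same per-unit change is assumed across the whole observed x range
- The sign (+) gives the direction; the magnitude 10.1338 gives the size of the effect per hundred sq ft

(β₀ = 75.7494 is the fitted value at x = 0 and is not part of the slope interpretation.)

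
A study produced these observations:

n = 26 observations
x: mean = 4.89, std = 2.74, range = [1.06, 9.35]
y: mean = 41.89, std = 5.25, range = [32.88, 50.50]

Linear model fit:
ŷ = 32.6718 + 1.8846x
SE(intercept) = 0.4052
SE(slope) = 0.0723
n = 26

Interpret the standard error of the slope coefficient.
SE(slope) = 0.0723 measures the uncertainty in the estimated slope. The coefficient is estimated precisely (SE/|β̂₁| = 3.8%).

SE(β̂₁) = s / √Sxx, where s is the residual standard deviation and Sxx = Σ(x − x̄)². It is the yardstick for how far β̂₁ = 1.8846 could plausibly be from the true slope.

Relative precision:
- SE / |β̂₁| = 0.0723 / 1.8846 = 3.8%
- Rule of thumb (under 20%: precise; 20% to under 50%: moderately precise; 50% or more: imprecise) → precise

Rough 95% range (±2 SE): 1.8846 ± 0.1446 → (1.7400, 2.0292).

What drives SE(β̂₁): larger n (here n = 26) → smaller SE; more residual scatter → larger SE.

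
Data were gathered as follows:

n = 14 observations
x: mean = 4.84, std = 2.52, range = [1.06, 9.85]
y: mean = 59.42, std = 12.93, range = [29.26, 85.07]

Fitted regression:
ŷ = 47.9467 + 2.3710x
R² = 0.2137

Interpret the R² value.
The model explains 21.37% of the variance in y (R² = 0.2137), leaving 78.63% unexplained; the fit is weak.

The coefficient of determination R² is the fraction of the total variation in y that the fitted line accounts for.

Here R² = 0.2137:
- Explained: 21.37% of the variation in y
- Unexplained (residual): 100% − 21.37% = 78.63%
- Rule of thumb (below 0.3 weak; 0.3 to below 0.7 moderate; 0.7 and above strong) → weak

Note: R² never decreases when predictors are added, so it should not be used alone to compare models of different size.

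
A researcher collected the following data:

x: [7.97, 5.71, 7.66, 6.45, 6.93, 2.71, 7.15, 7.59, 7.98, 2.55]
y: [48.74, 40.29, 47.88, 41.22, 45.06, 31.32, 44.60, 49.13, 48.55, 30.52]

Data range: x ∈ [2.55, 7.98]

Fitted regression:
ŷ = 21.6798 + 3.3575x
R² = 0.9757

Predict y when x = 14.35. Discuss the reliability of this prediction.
ŷ = 69.8599, but this is extrapolation (above the data range [2.55, 7.98]) and may be unreliable.

Prediction calculation:
ŷ = 21.6798 + 3.3575 × 14.35
ŷ = 69.8599

Reliability:
- Data range: x ∈ [2.55, 7.98]
- Prediction point: x = 14.35 is 6.37 units above the observed range → this is EXTRAPOLATION, not interpolation

Why that matters here:
- There are no observations near this x to validate the fitted line there
- R² describes fit only over the sampled x values; it says nothing about behaviour beyond them
- Real relationships often flatten, saturate, or turn nonlinear at extremes

Report the number if required, but flag clearly that it is an extrapolation.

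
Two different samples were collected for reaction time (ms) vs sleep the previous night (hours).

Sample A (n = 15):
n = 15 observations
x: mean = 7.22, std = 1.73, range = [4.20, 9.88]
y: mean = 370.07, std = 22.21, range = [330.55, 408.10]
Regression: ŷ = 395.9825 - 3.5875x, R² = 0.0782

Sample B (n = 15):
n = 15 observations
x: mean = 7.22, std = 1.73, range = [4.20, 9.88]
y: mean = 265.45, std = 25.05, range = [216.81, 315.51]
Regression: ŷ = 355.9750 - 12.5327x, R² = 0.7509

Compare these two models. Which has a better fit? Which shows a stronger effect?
Model B has the better fit (R² = 0.7509 vs 0.0782). Model B shows the stronger effect (|β₁| = 12.5327 vs 3.5875).

Model Comparison:

Goodness of fit (R²):
- Model A: R² = 0.0782 → 7.82% of variance in reaction time explained
- Model B: R² = 0.7509 → 75.09% of variance in reaction time explained
- 0.7509 > 0.0782 → Model B has the better fit

Effect size (slope magnitude):
- Model A: β₁ = -3.5875 → predicted reaction time falls 3.5875 ms per additional hour of sleep
- Model B: β₁ = -12.5327 → predicted reaction time falls 12.5327 ms per additional hour of sleep
- |-3.5875| < |-12.5327| → Model B shows the stronger marginal effect

Note: A better fit (higher R²) doesn't necessarily mean a more important relationship.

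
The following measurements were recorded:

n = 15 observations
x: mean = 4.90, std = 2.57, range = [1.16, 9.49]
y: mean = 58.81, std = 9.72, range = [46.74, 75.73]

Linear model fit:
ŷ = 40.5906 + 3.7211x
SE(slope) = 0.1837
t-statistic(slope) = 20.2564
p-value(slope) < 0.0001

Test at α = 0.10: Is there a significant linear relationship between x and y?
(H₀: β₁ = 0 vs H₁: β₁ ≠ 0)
p-value < 0.0001 < α = 0.10, so we reject H₀. The relationship is significant.

Hypothesis test for the slope coefficient:

H₀: β₁ = 0 (no linear relationship)
H₁: β₁ ≠ 0 (linear relationship exists)

Test statistic: t = β̂₁ / SE(β̂₁) = 3.7211 / 0.1837 = 20.2564

With df = 13, the two-sided p-value for |t| = 20.2564 is <0.0001.

Decision rule: reject H₀ if p-value < α.
p-value < 0.0001 < α = 0.10 → reject H₀.

Conclusion: the linear association between x and y is significant at the 10% level.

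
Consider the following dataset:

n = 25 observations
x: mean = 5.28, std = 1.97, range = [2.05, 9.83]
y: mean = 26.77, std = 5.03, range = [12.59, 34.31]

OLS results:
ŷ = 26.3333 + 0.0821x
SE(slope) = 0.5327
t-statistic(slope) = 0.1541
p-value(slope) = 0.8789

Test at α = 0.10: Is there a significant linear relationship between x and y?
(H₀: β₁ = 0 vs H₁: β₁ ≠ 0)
Since p-value = 0.8789 ≥ α = 0.10, fail to reject H₀ — the slope is not significantly different from 0.

Hypothesis test for the slope coefficient:

H₀: β₁ = 0 (no linear relationship)
H₁: β₁ ≠ 0 (linear relationship exists)

Test statistic: t = β̂₁ / SE(β̂₁) = 0.0821 / 0.5327 = 0.1541

p = 0.8789: how often a slope estimate this far from 0 (in SE units) would arise by chance if β₁ were truly 0.

Decision rule: reject H₀ if p-value < α.
p-value = 0.8789 ≥ α = 0.10 → fail to reject H₀.

At α = 0.10 the data do not provide convincing evidence of a nonzero slope.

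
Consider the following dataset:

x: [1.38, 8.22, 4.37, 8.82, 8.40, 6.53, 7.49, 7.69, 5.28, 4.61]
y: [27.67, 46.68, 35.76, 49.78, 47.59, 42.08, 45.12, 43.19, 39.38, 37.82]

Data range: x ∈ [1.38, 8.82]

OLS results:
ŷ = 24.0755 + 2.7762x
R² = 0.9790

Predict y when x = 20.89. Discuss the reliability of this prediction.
ŷ = 82.0703, but this is extrapolation (above the data range [1.38, 8.82]) and may be unreliable.

Prediction calculation:
ŷ = 24.0755 + 2.7762 × 20.89
ŷ = 82.0703

Reliability:
- Data range: x ∈ [1.38, 8.82]
- Prediction point: x = 20.89 is 12.07 units above the observed range → this is EXTRAPOLATION, not interpolation

Why that matters here:
- The linear relationship may not hold outside the observed range
- There are no observations near this x to validate the fitted line there
- The standard error of prediction grows with (x − x̄)², and x = 20.89 is far from x̄ = 6.28

A defensible statement: 'if the linear trend continued to x = 20.89, y would be about 82.0703' — the premise is untested.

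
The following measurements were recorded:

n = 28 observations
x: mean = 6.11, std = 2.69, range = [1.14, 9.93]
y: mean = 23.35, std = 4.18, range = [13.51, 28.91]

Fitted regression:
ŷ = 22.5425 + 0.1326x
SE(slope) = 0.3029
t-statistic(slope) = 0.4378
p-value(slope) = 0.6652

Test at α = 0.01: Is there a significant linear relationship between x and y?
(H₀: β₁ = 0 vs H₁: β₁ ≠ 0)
Since p-value = 0.6652 ≥ α = 0.01, fail to reject H₀ — the slope is not significantly different from 0.

Hypothesis test for the slope coefficient:

H₀: β₁ = 0 (no linear relationship)
H₁: β₁ ≠ 0 (linear relationship exists)

Test statistic: t = β̂₁ / SE(β̂₁) = 0.1326 / 0.3029 = 0.4378

The p-value (0.6652) is the probability, under H₀, of a t-statistic at least as extreme as |t| = 0.4378 (two-sided, df = n − 2 = 26).

Decision rule: reject H₀ if p-value < α.
p-value = 0.6652 ≥ α = 0.01 → fail to reject H₀.

Conclusion: the linear association between x and y is not significant at the 1% level.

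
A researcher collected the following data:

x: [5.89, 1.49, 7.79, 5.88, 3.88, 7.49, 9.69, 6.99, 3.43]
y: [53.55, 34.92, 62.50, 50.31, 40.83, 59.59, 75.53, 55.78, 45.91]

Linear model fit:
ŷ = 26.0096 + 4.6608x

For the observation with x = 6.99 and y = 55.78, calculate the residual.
Residual = -2.8086

The residual is the difference between the actual value and the predicted value:

Residual = y - ŷ

Step 1: Calculate predicted value
ŷ = 26.0096 + 4.6608 × 6.99
ŷ = 58.5886

Step 2: Calculate residual
Residual = 55.78 - 58.5886
Residual = -2.8086

The residual is negative, so the observed y = 55.78 sits below the regression line (the line overestimates it by 2.8086).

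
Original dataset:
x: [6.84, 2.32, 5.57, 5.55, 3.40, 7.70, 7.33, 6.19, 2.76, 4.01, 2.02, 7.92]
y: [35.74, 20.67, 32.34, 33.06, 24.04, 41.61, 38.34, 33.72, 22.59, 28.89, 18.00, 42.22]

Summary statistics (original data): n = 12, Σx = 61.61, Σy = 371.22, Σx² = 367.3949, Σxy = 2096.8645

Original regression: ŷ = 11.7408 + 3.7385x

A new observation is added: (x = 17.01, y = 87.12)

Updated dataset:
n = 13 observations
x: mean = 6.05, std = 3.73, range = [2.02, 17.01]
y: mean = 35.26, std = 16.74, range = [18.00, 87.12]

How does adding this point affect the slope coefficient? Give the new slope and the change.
New slope β₁ = 4.4514 versus 3.7385 before: a change of +0.7129 (+19.1%).

x = 17.01 lies well outside the original x-range [2.02, 7.92] (x̄ ≈ 5.13), so this observation has high leverage and can move the slope substantially.

Step 1: Update the sums with the new point (n goes from 12 to 13)
Σx  = 61.61 + 17.01 = 78.62
Σy  = 371.22 + 87.12 = 458.34
Σx² = 367.3949 + 17.01² = 367.3949 + 289.3401 = 656.7350
Σxy = 2096.8645 + 17.01×87.12 = 2096.8645 + 1481.9112 = 3578.7757

Step 2: Recompute the slope with b₁ = (nΣxy − ΣxΣy) / (nΣx² − (Σx)²)
Numerator   = 13×3578.7757 − 78.62×458.34 = 46524.0841 − 36034.6908 = 10489.3933
Denominator = 13×656.7350 − 78.62² = 8537.5550 − 6181.1044 = 2356.4506
b₁(new) = 10489.3933 / 2356.4506 = 4.4514

(Same formula on the original sums: (12×2096.8645 − 61.61×371.22) / (12×367.3949 − 61.61²) = 2291.5098 / 612.9467 = 3.7385, matching the given fit.)

Step 3: Change in slope
Δβ₁ = 4.4514 − 3.7385 = +0.7129
Relative change = +0.7129 / 3.7385 × 100% = +19.1%
→ the slope increases when the point is added.

A high-leverage point only changes the slope if it is off the original line; here y = 87.12 is above the original trend, so the slope increases.
In practice: examine leverage (hᵢ) and Cook's distance rather than deleting it automatically.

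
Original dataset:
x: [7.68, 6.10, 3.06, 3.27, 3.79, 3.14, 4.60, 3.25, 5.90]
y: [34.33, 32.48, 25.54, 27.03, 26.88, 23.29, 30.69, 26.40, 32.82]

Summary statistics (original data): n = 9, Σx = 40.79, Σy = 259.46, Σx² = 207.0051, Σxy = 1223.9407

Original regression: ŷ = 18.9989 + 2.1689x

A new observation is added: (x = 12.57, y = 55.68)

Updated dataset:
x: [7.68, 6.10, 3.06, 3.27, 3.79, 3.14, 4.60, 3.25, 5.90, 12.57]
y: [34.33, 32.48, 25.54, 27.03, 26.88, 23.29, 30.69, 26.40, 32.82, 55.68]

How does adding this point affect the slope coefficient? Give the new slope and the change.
The slope changes from 2.1689 to 3.0175 (change of +0.8486, or +39.1%).

The new point has HIGH LEVERAGE: x = 12.57 is far from the original mean x̄ = 40.79/9 ≈ 4.53 (original range [3.06, 7.68]).

Step 1: Update the sums with the new point (n goes from 9 to 10)
Σx  = 40.79 + 12.57 = 53.36
Σy  = 259.46 + 55.68 = 315.14
Σx² = 207.0051 + 12.57² = 207.0051 + 158.0049 = 365.0100
Σxy = 1223.9407 + 12.57×55.68 = 1223.9407 + 699.8976 = 1923.8383

Step 2: Recompute the slope with b₁ = (nΣxy − ΣxΣy) / (nΣx² − (Σx)²)
Numerator   = 10×1923.8383 − 53.36×315.14 = 19238.3830 − 16815.8704 = 2422.5126
Denominator = 10×365.0100 − 53.36² = 3650.1000 − 2847.2896 = 802.8104
b₁(new) = 2422.5126 / 802.8104 = 3.0175

(Same formula on the original sums: (9×1223.9407 − 40.79×259.46) / (9×207.0051 − 40.79²) = 432.0929 / 199.2218 = 2.1689, matching the given fit.)

Step 3: Change in slope
Δβ₁ = 3.0175 − 2.1689 = +0.8486
Relative change = +0.8486 / 2.1689 × 100% = +39.1%
→ the slope increases when the point is added.

A high-leverage point only changes the slope if it is off the original line; here y = 55.68 is above the original trend, so the slope increases.
In practice: examine leverage (hᵢ) and Cook's distance rather than deleting it automatically; check such a point for data-entry or measurement error.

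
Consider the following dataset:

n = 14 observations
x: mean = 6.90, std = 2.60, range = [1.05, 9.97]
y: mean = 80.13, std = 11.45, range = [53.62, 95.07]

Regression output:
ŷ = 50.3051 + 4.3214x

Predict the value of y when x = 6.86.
ŷ = 79.9499

To predict y for x = 6.86, substitute into the regression equation:

ŷ = 50.3051 + 4.3214 × 6.86
ŷ = 50.3051 + 29.6448
ŷ = 79.9499

This is a point prediction; actual observations scatter around it by roughly the residual standard deviation.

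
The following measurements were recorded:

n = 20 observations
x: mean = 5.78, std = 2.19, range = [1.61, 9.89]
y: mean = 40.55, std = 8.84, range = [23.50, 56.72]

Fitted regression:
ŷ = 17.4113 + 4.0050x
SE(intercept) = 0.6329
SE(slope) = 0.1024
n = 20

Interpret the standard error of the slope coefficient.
The slope 4.0050 is pinned down to within about ±0.1024 (one SE) by these data — relative uncertainty 2.6%, i.e. precise.

What SE measures:
- The standard error quantifies the sampling variability of the coefficient estimate
- It is the estimated standard deviation of β̂₁ across hypothetical repeated samples of the same size
- Smaller SE → more precise estimate

Relative precision:
- SE / |β̂₁| = 0.1024 / 4.0050 = 2.6%
- Rule of thumb (under 20%: precise; 20% to under 50%: moderately precise; 50% or more: imprecise) → precise

Link to interval estimation: a confidence interval for β₁ is β̂₁ ± t* × 0.1024, so SE sets the half-width per unit of t*.

What drives SE(β̂₁): larger n (here n = 20) → smaller SE.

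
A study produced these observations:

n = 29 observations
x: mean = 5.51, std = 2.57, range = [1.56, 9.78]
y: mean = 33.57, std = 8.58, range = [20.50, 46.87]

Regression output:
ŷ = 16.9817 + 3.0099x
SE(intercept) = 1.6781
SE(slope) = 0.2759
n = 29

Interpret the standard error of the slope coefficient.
SE(slope) = 0.2759 measures the uncertainty in the estimated slope. The coefficient is estimated precisely (SE/|β̂₁| = 9.2%).

SE(β̂₁) = s / √Sxx, where s is the residual standard deviation and Sxx = Σ(x − x̄)². It is the yardstick for how far β̂₁ = 3.0099 could plausibly be from the true slope.

Relative precision:
- SE / |β̂₁| = 0.2759 / 3.0099 = 9.2%
- Rule of thumb (under 20%: precise; 20% to under 50%: moderately precise; 50% or more: imprecise) → precise

Link to the t-test: t = β̂₁ / SE(β̂₁) = 3.0099 / 0.2759 = 10.9094, the statistic for H₀: β₁ = 0.

What drives SE(β̂₁): wider spread of x values → smaller SE; larger n (here n = 29) → smaller SE.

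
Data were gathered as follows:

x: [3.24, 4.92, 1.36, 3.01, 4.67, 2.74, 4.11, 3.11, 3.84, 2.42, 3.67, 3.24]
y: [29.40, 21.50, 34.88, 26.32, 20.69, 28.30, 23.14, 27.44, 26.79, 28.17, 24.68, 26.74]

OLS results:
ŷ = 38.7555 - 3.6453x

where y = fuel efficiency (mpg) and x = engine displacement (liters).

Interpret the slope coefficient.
An increase of one liter in engine displacement is associated with a 3.6453 mpg decrease in predicted fuel efficiency.

The slope coefficient β₁ = -3.6453 represents the marginal effect of engine displacement on fuel efficiency.

Interpretation:
- Engine displacement up by 1 liter → predicted fuel efficiency decreases by 3.6453 mpg
- This is a linear approximation: the same per-unit change is assumed across the whole observed x range

The intercept β₀ = 38.7555 is the predicted fuel efficiency when engine displacement = 0; since the smallest observed x is 1.36, this is an extrapolation and mainly anchors the line.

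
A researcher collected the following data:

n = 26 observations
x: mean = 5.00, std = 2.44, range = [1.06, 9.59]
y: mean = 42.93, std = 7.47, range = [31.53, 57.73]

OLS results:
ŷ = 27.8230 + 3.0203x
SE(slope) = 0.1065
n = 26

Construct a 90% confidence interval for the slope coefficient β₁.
The 90% CI for β₁ is (2.8381, 3.2025)

Confidence interval for the slope:

The 90% CI for β₁ is: β̂₁ ± t*(α/2, n-2) × SE(β̂₁)

Step 1: Find critical t-value
- Confidence level = 0.9
- Degrees of freedom = n - 2 = 26 - 2 = 24
- t*(α/2, 24) = 1.7109

Step 2: Calculate margin of error
Margin = 1.7109 × 0.1065 = 0.1822

Step 3: Construct interval
CI = 3.0203 ± 0.1822
CI = (2.8381, 3.2025)

Interpretation: intervals built this way capture the true β₁ in 90% of repeated samples; here the plausible range for the per-unit effect of x on y is 2.8381 to 3.2025.
Both endpoints are positive, so the data support a genuinely positive slope at this confidence level.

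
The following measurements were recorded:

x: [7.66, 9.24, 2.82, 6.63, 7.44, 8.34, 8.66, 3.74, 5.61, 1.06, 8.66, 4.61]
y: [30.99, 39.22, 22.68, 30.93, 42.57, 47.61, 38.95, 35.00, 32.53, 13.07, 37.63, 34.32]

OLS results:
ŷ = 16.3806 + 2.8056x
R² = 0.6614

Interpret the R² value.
About 66.14% of the variability in y is accounted for by the regression on x (R² = 0.6614) — a moderate linear fit.

R² (coefficient of determination) measures the proportion of variance in y explained by the regression model.

Here R² = 0.6614:
- Explained: 66.14% of the variation in y
- Unexplained (residual): 100% − 66.14% = 33.86%
- Rule of thumb (below 0.3 weak; 0.3 to below 0.7 moderate; 0.7 and above strong) → moderate

Note: R² never decreases when predictors are added, so it should not be used alone to compare models of different size.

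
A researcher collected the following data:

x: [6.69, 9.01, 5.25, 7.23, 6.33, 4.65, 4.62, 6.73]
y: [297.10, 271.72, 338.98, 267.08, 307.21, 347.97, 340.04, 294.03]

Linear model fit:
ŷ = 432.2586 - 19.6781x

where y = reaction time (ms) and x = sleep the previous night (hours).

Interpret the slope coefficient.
On average, reaction time is about 19.6781 ms lower for every extra hour of sleep.

β₁ = -19.6781 is the change in predicted reaction time (ms) per additional hour of sleep.

Interpretation:
- Sleep up by 1 hour → predicted reaction time decreases by 19.6781 ms
- The effect is assumed constant over the observed range of x (linearity)
- The sign (−) gives the direction; the magnitude 19.6781 gives the size of the effect per hour

(β₀ = 432.2586 is the fitted value at x = 0 and is not part of the slope interpretation.)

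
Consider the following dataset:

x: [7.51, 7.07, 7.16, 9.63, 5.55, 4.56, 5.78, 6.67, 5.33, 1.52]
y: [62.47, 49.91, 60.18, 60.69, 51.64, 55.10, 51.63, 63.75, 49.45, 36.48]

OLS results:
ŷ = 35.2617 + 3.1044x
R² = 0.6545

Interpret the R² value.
The model explains 65.45% of the variance in y (R² = 0.6545), leaving 34.55% unexplained; the fit is moderate.

R² (coefficient of determination) measures the proportion of variance in y explained by the regression model.

Here R² = 0.6545:
- Explained: 65.45% of the variation in y
- Unexplained (residual): 100% − 65.45% = 34.55%
- Rule of thumb (below 0.3 weak; 0.3 to below 0.7 moderate; 0.7 and above strong) → moderate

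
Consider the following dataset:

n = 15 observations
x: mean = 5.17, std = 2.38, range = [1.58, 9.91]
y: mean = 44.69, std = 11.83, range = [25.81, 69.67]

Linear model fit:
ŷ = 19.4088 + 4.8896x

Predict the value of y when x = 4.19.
ŷ = 39.8962

Plug x = 4.19 into the fitted line:

ŷ = 19.4088 + 4.8896 × 4.19
ŷ = 19.4088 + 20.4874
ŷ = 39.8962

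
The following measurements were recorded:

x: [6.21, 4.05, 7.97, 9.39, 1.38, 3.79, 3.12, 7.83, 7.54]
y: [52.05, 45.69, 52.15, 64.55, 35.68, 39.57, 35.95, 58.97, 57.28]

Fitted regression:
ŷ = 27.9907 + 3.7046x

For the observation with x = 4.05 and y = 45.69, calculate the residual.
Residual = 2.6957

The residual is the difference between the actual value and the predicted value:

Residual = y - ŷ

Step 1: Calculate predicted value
ŷ = 27.9907 + 3.7046 × 4.05
ŷ = 42.9943

Step 2: Calculate residual
Residual = 45.69 - 42.9943
Residual = 2.6957

The residual is positive, so the observed y = 45.69 sits above the regression line (the line underestimates it by 2.6957).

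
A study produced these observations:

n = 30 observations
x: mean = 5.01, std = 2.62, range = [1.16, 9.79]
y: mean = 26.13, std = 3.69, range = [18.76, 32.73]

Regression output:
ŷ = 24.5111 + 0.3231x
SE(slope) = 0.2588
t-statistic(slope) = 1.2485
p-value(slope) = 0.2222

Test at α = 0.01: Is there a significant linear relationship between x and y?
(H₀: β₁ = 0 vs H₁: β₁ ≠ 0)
Fail to reject H₀: p-value = 0.2222 ≥ α = 0.01. The linear relationship is not significant at the 1% level.

Hypothesis test for the slope coefficient:

H₀: β₁ = 0 (no linear relationship)
H₁: β₁ ≠ 0 (linear relationship exists)

Test statistic: t = β̂₁ / SE(β̂₁) = 0.3231 / 0.2588 = 1.2485

p = 0.2222: how often a slope estimate this far from 0 (in SE units) would arise by chance if β₁ were truly 0.

Decision rule: reject H₀ if p-value < α.
p-value = 0.2222 ≥ α = 0.01 → fail to reject H₀.

At α = 0.01 the data do not provide convincing evidence of a nonzero slope.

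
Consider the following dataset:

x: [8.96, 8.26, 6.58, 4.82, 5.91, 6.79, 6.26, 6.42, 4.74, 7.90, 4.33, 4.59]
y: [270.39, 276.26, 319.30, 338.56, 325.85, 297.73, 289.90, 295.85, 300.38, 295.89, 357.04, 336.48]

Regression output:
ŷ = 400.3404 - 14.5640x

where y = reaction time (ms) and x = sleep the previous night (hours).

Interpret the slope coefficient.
For each additional hour of sleep, predicted reaction time decreases by approximately 14.5640 ms.

The slope β₁ = -14.5640 gives the rate at which the fitted reaction time changes with sleep.

Interpretation:
- Sleep up by 1 hour → predicted reaction time decreases by 14.5640 ms
- This is a linear approximation: the same per-unit change is assumed across the whole observed x range

(β₀ = 400.3404 is the fitted value at x = 0 and is not part of the slope interpretation.)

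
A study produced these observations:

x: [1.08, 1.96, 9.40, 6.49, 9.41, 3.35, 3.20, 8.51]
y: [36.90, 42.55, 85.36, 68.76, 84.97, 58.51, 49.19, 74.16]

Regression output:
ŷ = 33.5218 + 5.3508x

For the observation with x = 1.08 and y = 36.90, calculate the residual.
Residual = -2.4007

The residual is the difference between the actual value and the predicted value:

Residual = y - ŷ

Step 1: Calculate predicted value
ŷ = 33.5218 + 5.3508 × 1.08
ŷ = 39.3007

Step 2: Calculate residual
Residual = 36.90 - 39.3007
Residual = -2.4007

The residual is negative, so the observed y = 36.90 sits below the regression line (the line overestimates it by 2.4007).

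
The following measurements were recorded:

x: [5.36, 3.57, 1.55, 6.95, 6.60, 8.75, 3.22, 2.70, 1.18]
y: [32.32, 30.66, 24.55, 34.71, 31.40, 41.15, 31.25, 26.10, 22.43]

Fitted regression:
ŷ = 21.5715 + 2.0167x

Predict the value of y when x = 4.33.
ŷ = 30.3038

Plug x = 4.33 into the fitted line:

ŷ = 21.5715 + 2.0167 × 4.33
ŷ = 21.5715 + 8.7323
ŷ = 30.3038

This is a point prediction; actual observations scatter around it by roughly the residual standard deviation.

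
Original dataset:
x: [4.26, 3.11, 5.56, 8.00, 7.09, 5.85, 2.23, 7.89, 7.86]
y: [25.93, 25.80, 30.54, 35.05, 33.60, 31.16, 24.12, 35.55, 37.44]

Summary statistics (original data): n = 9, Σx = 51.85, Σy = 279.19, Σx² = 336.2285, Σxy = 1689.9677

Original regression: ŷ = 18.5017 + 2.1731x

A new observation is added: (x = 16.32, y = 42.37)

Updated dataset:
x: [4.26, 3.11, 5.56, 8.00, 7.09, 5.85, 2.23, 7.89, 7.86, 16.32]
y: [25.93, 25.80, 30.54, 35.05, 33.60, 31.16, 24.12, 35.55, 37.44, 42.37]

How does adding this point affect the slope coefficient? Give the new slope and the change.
The slope changes from 2.1731 to 1.3737 (change of -0.7994, or -36.8%).

The new point has HIGH LEVERAGE: x = 16.32 is far from the original mean x̄ = 51.85/9 ≈ 5.76 (original range [2.23, 8.00]).

Step 1: Update the sums with the new point (n goes from 9 to 10)
Σx  = 51.85 + 16.32 = 68.17
Σy  = 279.19 + 42.37 = 321.56
Σx² = 336.2285 + 16.32² = 336.2285 + 266.3424 = 602.5709
Σxy = 1689.9677 + 16.32×42.37 = 1689.9677 + 691.4784 = 2381.4461

Step 2: Recompute the slope with b₁ = (nΣxy − ΣxΣy) / (nΣx² − (Σx)²)
Numerator   = 10×2381.4461 − 68.17×321.56 = 23814.4610 − 21920.7452 = 1893.7158
Denominator = 10×602.5709 − 68.17² = 6025.7090 − 4647.1489 = 1378.5601
b₁(new) = 1893.7158 / 1378.5601 = 1.3737

(Same formula on the original sums: (9×1689.9677 − 51.85×279.19) / (9×336.2285 − 51.85²) = 733.7078 / 337.6340 = 2.1731, matching the given fit.)

Step 3: Change in slope
Δβ₁ = 1.3737 − 2.1731 = -0.7994
Relative change = -0.7994 / 2.1731 × 100% = -36.8%
→ the slope decreases when the point is added.

A high-leverage point only changes the slope if it is off the original line; here y = 42.37 is below the original trend, so the slope decreases.
In practice: check such a point for data-entry or measurement error.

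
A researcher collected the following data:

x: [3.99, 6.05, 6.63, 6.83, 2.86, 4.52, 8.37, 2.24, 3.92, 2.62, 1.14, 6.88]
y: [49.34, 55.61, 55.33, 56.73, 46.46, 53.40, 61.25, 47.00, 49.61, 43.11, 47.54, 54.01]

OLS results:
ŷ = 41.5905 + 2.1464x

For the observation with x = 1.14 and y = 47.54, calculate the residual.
Residual = 3.5026

The residual is the difference between the actual value and the predicted value:

Residual = y - ŷ

Step 1: Calculate predicted value
ŷ = 41.5905 + 2.1464 × 1.14
ŷ = 44.0374

Step 2: Calculate residual
Residual = 47.54 - 44.0374
Residual = 3.5026

Interpretation: the model underestimates the actual value by 3.5026 at this point (positive residual → observation lies above the fitted line).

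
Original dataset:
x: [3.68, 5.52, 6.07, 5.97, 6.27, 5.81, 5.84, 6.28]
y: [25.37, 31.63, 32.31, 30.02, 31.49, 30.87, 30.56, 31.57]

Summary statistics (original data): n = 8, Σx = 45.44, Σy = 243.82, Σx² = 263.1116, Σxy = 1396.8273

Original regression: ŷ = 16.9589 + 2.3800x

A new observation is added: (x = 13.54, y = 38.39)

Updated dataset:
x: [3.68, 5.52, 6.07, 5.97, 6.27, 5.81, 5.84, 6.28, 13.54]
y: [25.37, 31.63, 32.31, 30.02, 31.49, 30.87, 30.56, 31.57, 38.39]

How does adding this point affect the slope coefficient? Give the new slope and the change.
The slope changes from 2.3800 to 1.1215 (change of -1.2585, or -52.9%).

x = 13.54 lies well outside the original x-range [3.68, 6.28] (x̄ ≈ 5.68), so this observation has high leverage and can move the slope substantially.

Step 1: Update the sums with the new point (n goes from 8 to 9)
Σx  = 45.44 + 13.54 = 58.98
Σy  = 243.82 + 38.39 = 282.21
Σx² = 263.1116 + 13.54² = 263.1116 + 183.3316 = 446.4432
Σxy = 1396.8273 + 13.54×38.39 = 1396.8273 + 519.8006 = 1916.6279

Step 2: Recompute the slope with b₁ = (nΣxy − ΣxΣy) / (nΣx² − (Σx)²)
Numerator   = 9×1916.6279 − 58.98×282.21 = 17249.6511 − 16644.7458 = 604.9053
Denominator = 9×446.4432 − 58.98² = 4017.9888 − 3478.6404 = 539.3484
b₁(new) = 604.9053 / 539.3484 = 1.1215

(Same formula on the original sums: (8×1396.8273 − 45.44×243.82) / (8×263.1116 − 45.44²) = 95.4376 / 40.0992 = 2.3800, matching the given fit.)

Step 3: Change in slope
Δβ₁ = 1.1215 − 2.3800 = -1.2585
Relative change = -1.2585 / 2.3800 × 100% = -52.9%
→ the slope decreases when the point is added.

A high-leverage point only changes the slope if it is off the original line; here y = 38.39 is below the original trend, so the slope decreases.
In practice: investigate whether it comes from the same population as the rest of the sample.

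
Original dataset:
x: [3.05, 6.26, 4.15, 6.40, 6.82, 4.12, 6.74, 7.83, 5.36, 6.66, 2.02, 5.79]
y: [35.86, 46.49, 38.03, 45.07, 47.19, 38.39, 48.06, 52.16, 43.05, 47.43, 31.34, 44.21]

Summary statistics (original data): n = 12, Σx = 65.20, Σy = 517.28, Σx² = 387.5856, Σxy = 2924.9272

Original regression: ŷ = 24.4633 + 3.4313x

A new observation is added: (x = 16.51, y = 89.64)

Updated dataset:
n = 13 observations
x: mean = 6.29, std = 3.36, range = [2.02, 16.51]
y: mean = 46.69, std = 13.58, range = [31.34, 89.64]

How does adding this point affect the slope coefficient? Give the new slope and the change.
Adding the point moves β₁ from 3.4313 to 4.0260, i.e. it increases by 0.5947 (+17.3%).

x = 16.51 lies well outside the original x-range [2.02, 7.83] (x̄ ≈ 5.43), so this observation has high leverage and can move the slope substantially.

Step 1: Update the sums with the new point (n goes from 12 to 13)
Σx  = 65.20 + 16.51 = 81.71
Σy  = 517.28 + 89.64 = 606.92
Σx² = 387.5856 + 16.51² = 387.5856 + 272.5801 = 660.1657
Σxy = 2924.9272 + 16.51×89.64 = 2924.9272 + 1479.9564 = 4404.8836

Step 2: Recompute the slope with b₁ = (nΣxy − ΣxΣy) / (nΣx² − (Σx)²)
Numerator   = 13×4404.8836 − 81.71×606.92 = 57263.4868 − 49591.4332 = 7672.0536
Denominator = 13×660.1657 − 81.71² = 8582.1541 − 6676.5241 = 1905.6300
b₁(new) = 7672.0536 / 1905.6300 = 4.0260

(Same formula on the original sums: (12×2924.9272 − 65.20×517.28) / (12×387.5856 − 65.20²) = 1372.4704 / 399.9872 = 3.4313, matching the given fit.)

Step 3: Change in slope
Δβ₁ = 4.0260 − 3.4313 = +0.5947
Relative change = +0.5947 / 3.4313 × 100% = +17.3%
→ the slope increases when the point is added.

A high-leverage point only changes the slope if it is off the original line; here y = 89.64 is above the original trend, so the slope increases.
In practice: investigate whether it comes from the same population as the rest of the sample.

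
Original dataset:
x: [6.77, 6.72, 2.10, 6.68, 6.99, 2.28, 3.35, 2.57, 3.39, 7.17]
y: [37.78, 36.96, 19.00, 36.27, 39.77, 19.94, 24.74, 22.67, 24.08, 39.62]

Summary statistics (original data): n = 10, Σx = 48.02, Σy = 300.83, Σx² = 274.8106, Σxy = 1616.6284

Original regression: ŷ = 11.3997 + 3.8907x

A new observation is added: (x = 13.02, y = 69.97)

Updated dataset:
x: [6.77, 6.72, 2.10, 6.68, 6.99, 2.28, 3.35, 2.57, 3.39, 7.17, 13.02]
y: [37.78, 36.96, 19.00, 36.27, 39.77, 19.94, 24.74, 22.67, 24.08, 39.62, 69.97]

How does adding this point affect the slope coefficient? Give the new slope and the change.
New slope β₁ = 4.4505 versus 3.8907 before: a change of +0.5598 (+14.4%).

x = 13.02 lies well outside the original x-range [2.10, 7.17] (x̄ ≈ 4.80), so this observation has high leverage and can move the slope substantially.

Step 1: Update the sums with the new point (n goes from 10 to 11)
Σx  = 48.02 + 13.02 = 61.04
Σy  = 300.83 + 69.97 = 370.80
Σx² = 274.8106 + 13.02² = 274.8106 + 169.5204 = 444.3310
Σxy = 1616.6284 + 13.02×69.97 = 1616.6284 + 911.0094 = 2527.6378

Step 2: Recompute the slope with b₁ = (nΣxy − ΣxΣy) / (nΣx² − (Σx)²)
Numerator   = 11×2527.6378 − 61.04×370.80 = 27804.0158 − 22633.6320 = 5170.3838
Denominator = 11×444.3310 − 61.04² = 4887.6410 − 3725.8816 = 1161.7594
b₁(new) = 5170.3838 / 1161.7594 = 4.4505

(Same formula on the original sums: (10×1616.6284 − 48.02×300.83) / (10×274.8106 − 48.02²) = 1720.4274 / 442.1856 = 3.8907, matching the given fit.)

Step 3: Change in slope
Δβ₁ = 4.4505 − 3.8907 = +0.5598
Relative change = +0.5598 / 3.8907 × 100% = +14.4%
→ the slope increases when the point is added.

A high-leverage point only changes the slope if it is off the original line; here y = 69.97 is above the original trend, so the slope increases.
In practice: refit with and without it and report both if conclusions differ.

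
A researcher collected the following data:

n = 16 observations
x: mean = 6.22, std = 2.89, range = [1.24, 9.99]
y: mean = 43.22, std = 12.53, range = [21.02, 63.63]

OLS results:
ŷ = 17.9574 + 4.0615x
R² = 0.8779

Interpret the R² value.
R² = 0.8779 means 87.79% of the variation in y is explained by the linear relationship with x. This indicates a strong fit.

The coefficient of determination R² is the fraction of the total variation in y that the fitted line accounts for.

Here R² = 0.8779:
- Explained: 87.79% of the variation in y
- Unexplained (residual): 100% − 87.79% = 12.21%
- Rule of thumb (below 0.3 weak; 0.3 to below 0.7 moderate; 0.7 and above strong) → strong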